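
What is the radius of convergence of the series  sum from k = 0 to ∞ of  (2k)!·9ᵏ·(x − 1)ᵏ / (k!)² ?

R = 1/36

Apply the ratio test: |a_{k+1}| / |a_k| = (2k+1)·(2k+2)/(k+1)² · 9, which tends to 36 as k → ∞.
Hence the series converges for |x − 1| < 1/(36) = 1/36, so the radius of convergence is 1/36.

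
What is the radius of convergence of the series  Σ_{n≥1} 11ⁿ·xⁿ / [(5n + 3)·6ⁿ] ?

R = 6/11

Ratio test: |a_{n+1}/a_n| = [(5n + 3)/(5(n+1) + 3)] · 11/6 → 11/6 as n → ∞.
Hence the series converges for |x| < 1/(11/6) = 6/11, so the radius of convergence is 6/11.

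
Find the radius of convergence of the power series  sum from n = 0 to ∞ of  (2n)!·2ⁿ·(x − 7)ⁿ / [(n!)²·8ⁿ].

R = 1

The ratio of consecutive coefficients is (2n+1)·(2n+2)/(n+1)² · 2/8 → 1.
Hence R = 1.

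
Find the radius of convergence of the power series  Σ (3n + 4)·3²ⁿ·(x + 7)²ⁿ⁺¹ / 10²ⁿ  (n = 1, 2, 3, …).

R = 10/3

The ratio of consecutive coefficients is [(3(n+1) + 4)/(3n + 4)] · 9/100 → 9/100.
Successive powers of (x + 7) differ by 2, so the series converges when |x + 7|² · 9/100 < 1, i.e. |x + 7| < √(100/9) = 10/3. So R = 10/3.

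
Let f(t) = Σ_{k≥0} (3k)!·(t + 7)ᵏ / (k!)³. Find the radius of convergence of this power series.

Ratio test: |a_{k+1}/a_k| = (3k+1)·(3k+2)·(3k+3)/(k+1)³ → 27 as k → ∞.
The series converges when 27 · |t + 7| < 1, giving R = 1/27.

R = 1/27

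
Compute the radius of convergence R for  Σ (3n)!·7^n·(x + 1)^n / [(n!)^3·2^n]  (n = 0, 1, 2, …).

R = 2/189

Ratio test: |a_{n+1}/a_n| = (3n+1)·(3n+2)·(3n+3)/(n+1)³ · 7/2 → 189/2 as n → ∞.
The series converges when 189/2 · |x + 1| < 1, giving R = 2/189.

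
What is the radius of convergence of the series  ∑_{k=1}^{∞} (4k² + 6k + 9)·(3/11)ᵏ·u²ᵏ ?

Ratio test: |a_{k+1}/a_k| = [(4(k+1)² + 6(k+1) + 9)/(4k² + 6k + 9)] · 3/11 → 3/11 as k → ∞.
Since the exponent of u increases by 2 each term, convergence requires |u|² < 11/3, hence R = √33/3.

R = √33/3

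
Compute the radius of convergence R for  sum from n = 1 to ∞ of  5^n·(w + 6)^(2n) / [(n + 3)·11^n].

By the ratio test, |a_{n+1}/a_n| = [(n + 3)/((n+1) + 3)] · 5/11 → 5/11.
Since the exponent of (w + 6) increases by 2 each term, convergence requires |w + 6|² < 11/5, hence R = √55/5.

R = √55/5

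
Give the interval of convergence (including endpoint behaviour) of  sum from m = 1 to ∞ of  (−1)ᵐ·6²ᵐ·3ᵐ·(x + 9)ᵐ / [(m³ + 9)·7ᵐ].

Apply the ratio test: |a_{m+1}| / |a_m| = [(m³ + 9)/((m+1)³ + 9)] · 36·3/7, which tends to 108/7 as m → ∞.
Thus R = 1/(108/7) = 7/108.
When x = -965/108, the terms are on the order of 1/m³, so the series converges absolutely by comparison with the p-series (p = 3 > 1).
At x = -979/108: the series is dominated by a constant times Σ 1/m³, which converges (p = 3 > 1).

[-979/108, -965/108]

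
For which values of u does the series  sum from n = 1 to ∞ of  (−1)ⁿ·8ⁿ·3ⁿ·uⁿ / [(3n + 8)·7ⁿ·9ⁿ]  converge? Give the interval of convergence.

(-21/8, 21/8]

Ratio test: |a_{n+1}/a_n| = [(3n + 8)/(3(n+1) + 8)] · 8·3/(7·9) → 8/21 as n → ∞.
The series converges when 8/21 · |u| < 1, giving R = 21/8.
At u = 21/8: convergence follows from the alternating series test (terms decrease monotonically to 0).
At u = -21/8: the terms are asymptotic to a nonzero constant times 1/n, so the series diverges by limit comparison with Σ 1/n.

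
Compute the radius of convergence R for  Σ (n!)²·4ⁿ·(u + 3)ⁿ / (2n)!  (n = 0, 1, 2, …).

R = 1

By the ratio test, |a_{n+1}/a_n| = (n+1)²/[(2n+1)·(2n+2)] · 4 → 1.
Hence R = 1.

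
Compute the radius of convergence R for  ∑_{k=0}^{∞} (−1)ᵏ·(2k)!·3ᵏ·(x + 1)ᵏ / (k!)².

Ratio test: |a_{k+1}/a_k| = (2k+1)·(2k+2)/(k+1)² · 3 → 12 as k → ∞.
The series converges when 12 · |x + 1| < 1, giving R = 1/12.

R = 1/12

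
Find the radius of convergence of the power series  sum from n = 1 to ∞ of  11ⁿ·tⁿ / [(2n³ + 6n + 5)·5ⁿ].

By the ratio test, |a_{n+1}/a_n| = [(2n³ + 6n + 5)/(2(n+1)³ + 6(n+1) + 5)] · 11/5 → 11/5.
Hence the series converges for |t| < 1/(11/5) = 5/11, so the radius of convergence is 5/11.

R = 5/11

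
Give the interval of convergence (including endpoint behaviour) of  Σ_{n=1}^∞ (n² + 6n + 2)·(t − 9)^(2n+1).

(8, 10)

Ratio test: |a_{n+1}/a_n| = ((n+1)² + 6(n+1) + 2)/(n² + 6n + 2) → 1 as n → ∞.
Successive powers of (t − 9) differ by 2, so the series converges when |t − 9|² · 1 < 1, i.e. |t − 9| < √(1) = 1. So R = 1.
When t = 10, the terms do not tend to 0, so the series diverges.
Check t = 8: the n-th term does not approach 0; divergence by the term test.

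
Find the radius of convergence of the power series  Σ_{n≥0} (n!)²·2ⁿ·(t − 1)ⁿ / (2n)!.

Ratio test: |a_{n+1}/a_n| = (n+1)²/[(2n+1)·(2n+2)] · 2 → 1/2 as n → ∞.
The series converges when 1/2 · |t − 1| < 1, giving R = 2.

R = 2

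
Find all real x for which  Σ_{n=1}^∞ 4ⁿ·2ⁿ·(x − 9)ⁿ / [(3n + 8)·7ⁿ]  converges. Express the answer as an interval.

By the ratio test, |a_{n+1}/a_n| = [(3n + 8)/(3(n+1) + 8)] · 4·2/7 → 8/7.
Hence the series converges for |x − 9| < 1/(8/7) = 7/8, so the radius of convergence is 7/8.
When x = 79/8, comparison with the harmonic series Σ 1/n shows the series diverges.
Endpoint x = 65/8: the terms alternate in sign and decrease monotonically to 0 in absolute value (size ~ c/n), so the alternating series test gives convergence.

[65/8, 79/8)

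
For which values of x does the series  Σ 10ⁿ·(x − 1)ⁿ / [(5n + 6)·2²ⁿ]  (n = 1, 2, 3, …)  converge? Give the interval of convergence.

The ratio of consecutive coefficients is [(5n + 6)/(5(n+1) + 6)] · 10/4 → 5/2.
The series converges when 5/2 · |x − 1| < 1, giving R = 2/5.
Check x = 7/5: the terms behave like c/n; limit comparison with the harmonic series gives divergence.
At x = 3/5: convergence follows from the alternating series test (terms decrease monotonically to 0).

[3/5, 7/5)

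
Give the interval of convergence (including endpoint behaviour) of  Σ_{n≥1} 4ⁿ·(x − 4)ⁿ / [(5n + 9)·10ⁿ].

[3/2, 13/2)

Apply the ratio test: |a_{n+1}| / |a_n| = [(5n + 9)/(5(n+1) + 9)] · 4/10, which tends to 2/5 as n → ∞.
Thus R = 1/(2/5) = 5/2.
At x = 13/2: comparison with the harmonic series Σ 1/n shows the series diverges.
At x = 3/2: the terms alternate in sign and decrease monotonically to 0 in absolute value (size ~ c/n), so the alternating series test gives convergence.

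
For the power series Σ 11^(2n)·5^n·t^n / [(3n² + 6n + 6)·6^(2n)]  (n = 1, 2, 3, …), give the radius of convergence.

The ratio of consecutive coefficients is [(3n² + 6n + 6)/(3(n+1)² + 6(n+1) + 6)] · 121·5/36 → 605/36.
Hence the series converges for |t| < 1/(605/36) = 36/605, so the radius of convergence is 36/605.

R = 36/605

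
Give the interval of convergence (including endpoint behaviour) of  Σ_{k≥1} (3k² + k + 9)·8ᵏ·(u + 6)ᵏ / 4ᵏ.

(-13/2, -11/2)

Ratio test: |a_{k+1}/a_k| = [(3(k+1)² + (k+1) + 9)/(3k² + k + 9)] · 8/4 → 2 as k → ∞.
Hence the series converges for |u + 6| < 1/(2) = 1/2, so the radius of convergence is 1/2.
Endpoint u = -11/2: the terms do not tend to 0, so the series diverges.
Check u = -13/2: the terms have absolute value of order k², which does not tend to 0, so the series diverges by the divergence test.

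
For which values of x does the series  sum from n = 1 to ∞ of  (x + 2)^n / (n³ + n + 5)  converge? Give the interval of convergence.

[-3, -1]

Ratio test: |a_{n+1}/a_n| = (n³ + n + 5)/((n+1)³ + (n+1) + 5) → 1 as n → ∞.
So the series converges when |x + 2| < 1 and diverges when |x + 2| > 1; R = 1.
Endpoint x = -1: the terms are on the order of 1/n³, so the series converges absolutely by comparison with the p-series (p = 3 > 1).
When x = -3, the terms are on the order of 1/n³, so the series converges absolutely by comparison with the p-series (p = 3 > 1).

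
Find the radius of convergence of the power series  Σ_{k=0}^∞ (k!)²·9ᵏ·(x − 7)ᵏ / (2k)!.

The ratio of consecutive coefficients is (k+1)²/[(2k+1)·(2k+2)] · 9 → 9/4.
Hence the series converges for |x − 7| < 1/(9/4) = 4/9, so the radius of convergence is 4/9.

R = 4/9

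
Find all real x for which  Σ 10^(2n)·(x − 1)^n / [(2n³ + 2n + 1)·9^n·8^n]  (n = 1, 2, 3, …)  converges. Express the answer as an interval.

[7/25, 43/25]

Apply the ratio test: |a_{n+1}| / |a_n| = [(2n³ + 2n + 1)/(2(n+1)³ + 2(n+1) + 1)] · 100/(9·8), which tends to 25/18 as n → ∞.
The series converges when 25/18 · |x − 1| < 1, giving R = 18/25.
At x = 43/25: absolute convergence follows by limit comparison with Σ 1/n³.
At x = 7/25: absolute convergence follows by limit comparison with Σ 1/n³.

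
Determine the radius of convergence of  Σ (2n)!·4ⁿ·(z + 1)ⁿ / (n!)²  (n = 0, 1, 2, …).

R = 1/16

Ratio test: |a_{n+1}/a_n| = (2n+1)·(2n+2)/(n+1)² · 4 → 16 as n → ∞.
Hence the series converges for |z + 1| < 1/(16) = 1/16, so the radius of convergence is 1/16.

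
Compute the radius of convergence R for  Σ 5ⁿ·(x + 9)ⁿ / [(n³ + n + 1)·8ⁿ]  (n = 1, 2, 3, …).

Ratio test: |a_{n+1}/a_n| = [(n³ + n + 1)/((n+1)³ + (n+1) + 1)] · 5/8 → 5/8 as n → ∞.
The series converges when 5/8 · |x + 9| < 1, giving R = 8/5.

R = 8/5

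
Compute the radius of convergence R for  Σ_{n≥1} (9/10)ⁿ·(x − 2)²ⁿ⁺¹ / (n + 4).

Apply the ratio test: |a_{n+1}| / |a_n| = [(n + 4)/((n+1) + 4)] · 9/10, which tends to 9/10 as n → ∞.
Successive powers of (x − 2) differ by 2, so the series converges when |x − 2|² · 9/10 < 1, i.e. |x − 2| < √(10/9). So R = √10/3.

R = √10/3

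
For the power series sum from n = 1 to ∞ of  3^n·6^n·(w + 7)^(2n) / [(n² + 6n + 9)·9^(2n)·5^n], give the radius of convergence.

By the ratio test, |a_{n+1}/a_n| = [(n² + 6n + 9)/((n+1)² + 6(n+1) + 9)] · 3·6/(81·5) → 2/45.
Since the exponent of (w + 7) increases by 2 each term, convergence requires |w + 7|² < 45/2, hence R = 3√10/2.

R = 3√10/2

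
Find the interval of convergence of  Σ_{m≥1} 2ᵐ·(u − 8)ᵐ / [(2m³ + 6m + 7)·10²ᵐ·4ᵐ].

[-192, 208]

Ratio test: |a_{m+1}/a_m| = [(2m³ + 6m + 7)/(2(m+1)³ + 6(m+1) + 7)] · 2/(100·4) → 1/200 as m → ∞.
Convergence for |u − 8| · 1/200 < 1, i.e. |u − 8| < 200. So R = 200.
When u = 208, the series is dominated by a constant times Σ 1/m³, which converges (p = 3 > 1).
Check u = -192: the terms are on the order of 1/m³, so the series converges absolutely by comparison with the p-series (p = 3 > 1).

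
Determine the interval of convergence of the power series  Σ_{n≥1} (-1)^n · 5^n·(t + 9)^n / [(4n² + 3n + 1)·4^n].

Ratio test: |a_{n+1}/a_n| = [(4n² + 3n + 1)/(4(n+1)² + 3(n+1) + 1)] · 5/4 → 5/4 as n → ∞.
Convergence for |t + 9| · 5/4 < 1, i.e. |t + 9| < 4/5. So R = 4/5.
At t = -41/5: the series is dominated by a constant times Σ 1/n², which converges (p = 2 > 1).
Check t = -49/5: the terms are on the order of 1/n², so the series converges absolutely by comparison with the p-series (p = 2 > 1).

[-49/5, -41/5]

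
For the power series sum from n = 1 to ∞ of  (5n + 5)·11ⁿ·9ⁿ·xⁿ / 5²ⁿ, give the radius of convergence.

By the ratio test, |a_{n+1}/a_n| = [(5(n+1) + 5)/(5n + 5)] · 11·9/25 → 99/25.
Convergence for |x| · 99/25 < 1, i.e. |x| < 25/99. So R = 25/99.

R = 25/99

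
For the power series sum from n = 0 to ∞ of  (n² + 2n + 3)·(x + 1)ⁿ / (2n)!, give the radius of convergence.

The ratio of consecutive coefficients is ((n+1)² + 2(n+1) + 3)/(n² + 2n + 3) · 1/[(2n+1)·(2n+2)] → 0.
The limit is 0, so the series converges for all x; R = ∞.

R = ∞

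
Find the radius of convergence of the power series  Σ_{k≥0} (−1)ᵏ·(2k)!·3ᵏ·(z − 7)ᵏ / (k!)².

The ratio of consecutive coefficients is (2k+1)·(2k+2)/(k+1)² · 3 → 12.
Thus R = 1/(12) = 1/12.

R = 1/12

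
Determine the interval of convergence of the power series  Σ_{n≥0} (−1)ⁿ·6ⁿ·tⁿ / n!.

By the ratio test, |a_{n+1}/a_n| = 6 · 1/(n+1) → 0.
The ratio tends to 0 regardless of t, hence R = ∞.

(−∞, ∞)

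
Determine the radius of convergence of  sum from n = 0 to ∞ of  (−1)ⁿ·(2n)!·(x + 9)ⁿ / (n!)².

R = 1/4

Ratio test: |a_{n+1}/a_n| = (2n+1)·(2n+2)/(n+1)² → 4 as n → ∞.
The series converges when 4 · |x + 9| < 1, giving R = 1/4.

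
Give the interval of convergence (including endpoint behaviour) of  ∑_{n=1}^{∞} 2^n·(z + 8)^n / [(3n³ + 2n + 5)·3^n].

[-19/2, -13/2]

Apply the ratio test: |a_{n+1}| / |a_n| = [(3n³ + 2n + 5)/(3(n+1)³ + 2(n+1) + 5)] · 2/3, which tends to 2/3 as n → ∞.
Convergence for |z + 8| · 2/3 < 1, i.e. |z + 8| < 3/2. So R = 3/2.
At z = -13/2: the terms are on the order of 1/n³, so the series converges absolutely by comparison with the p-series (p = 3 > 1).
When z = -19/2, absolute convergence follows by limit comparison with Σ 1/n³.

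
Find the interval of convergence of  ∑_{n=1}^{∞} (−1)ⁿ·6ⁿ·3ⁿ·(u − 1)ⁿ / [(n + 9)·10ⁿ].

(4/9, 14/9]

By the ratio test, |a_{n+1}/a_n| = [(n + 9)/((n+1) + 9)] · 6·3/10 → 9/5.
Thus R = 1/(9/5) = 5/9.
Endpoint u = 14/9: convergence follows from the alternating series test (terms decrease monotonically to 0).
At u = 4/9: comparison with the harmonic series Σ 1/n shows the series diverges.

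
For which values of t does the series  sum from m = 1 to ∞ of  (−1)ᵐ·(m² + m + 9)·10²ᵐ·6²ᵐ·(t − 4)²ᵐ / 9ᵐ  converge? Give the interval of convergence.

Apply the ratio test: |a_{m+1}| / |a_m| = [((m+1)² + (m+1) + 9)/(m² + m + 9)] · 100·36/9, which tends to 400 as m → ∞.
Writing y = (t − 4)², the series in y has radius 1/400, so |t − 4| < √(1/400) = 1/20 and R = 1/20.
Check t = 81/20: the m-th term does not approach 0; divergence by the term test.
Check t = 79/20: the terms do not tend to 0, so the series diverges.

(79/20, 81/20)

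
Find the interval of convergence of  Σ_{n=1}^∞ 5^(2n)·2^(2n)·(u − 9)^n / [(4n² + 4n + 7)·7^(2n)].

[851/100, 949/100]

The ratio of consecutive coefficients is [(4n² + 4n + 7)/(4(n+1)² + 4(n+1) + 7)] · 25·4/49 → 100/49.
The series converges when 100/49 · |u − 9| < 1, giving R = 49/100.
At u = 949/100: the terms are on the order of 1/n², so the series converges absolutely by comparison with the p-series (p = 2 > 1).
At u = 851/100: the series is dominated by a constant times Σ 1/n², which converges (p = 2 > 1).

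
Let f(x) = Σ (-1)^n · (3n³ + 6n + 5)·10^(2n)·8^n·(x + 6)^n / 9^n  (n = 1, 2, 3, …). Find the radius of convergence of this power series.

The ratio of consecutive coefficients is [(3(n+1)³ + 6(n+1) + 5)/(3n³ + 6n + 5)] · 100·8/9 → 800/9.
Hence the series converges for |x + 6| < 1/(800/9) = 9/800, so the radius of convergence is 9/800.

R = 9/800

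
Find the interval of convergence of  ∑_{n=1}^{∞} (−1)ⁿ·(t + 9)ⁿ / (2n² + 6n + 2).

The ratio of consecutive coefficients is (2n² + 6n + 2)/(2(n+1)² + 6(n+1) + 2) → 1.
So the series converges when |t + 9| < 1 and diverges when |t + 9| > 1; R = 1.
Endpoint t = -8: the series is dominated by a constant times Σ 1/n², which converges (p = 2 > 1).
At t = -10: absolute convergence follows by limit comparison with Σ 1/n².

[-10, -8]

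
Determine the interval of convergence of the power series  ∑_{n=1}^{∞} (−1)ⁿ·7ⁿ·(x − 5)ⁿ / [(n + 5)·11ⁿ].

(24/7, 46/7]

Apply the ratio test: |a_{n+1}| / |a_n| = [(n + 5)/((n+1) + 5)] · 7/11, which tends to 7/11 as n → ∞.
Hence the series converges for |x − 5| < 1/(7/11) = 11/7, so the radius of convergence is 11/7.
When x = 46/7, the terms alternate in sign and decrease monotonically to 0 in absolute value (size ~ c/n), so the alternating series test gives convergence.
At x = 24/7: the terms are asymptotic to a nonzero constant times 1/n, so the series diverges by limit comparison with Σ 1/n.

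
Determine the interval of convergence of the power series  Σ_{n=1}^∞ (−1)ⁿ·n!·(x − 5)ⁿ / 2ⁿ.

Ratio test: |a_{n+1}/a_n| = (n+1) · 1/2 → ∞ as n → ∞.
Since the ratio → ∞, the series diverges for every x ≠ 5, and R = 0.

{5}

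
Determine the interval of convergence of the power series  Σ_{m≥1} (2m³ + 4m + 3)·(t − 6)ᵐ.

(5, 7)

The ratio of consecutive coefficients is (2(m+1)³ + 4(m+1) + 3)/(2m³ + 4m + 3) → 1.
So the series converges when |t − 6| < 1 and diverges when |t − 6| > 1; R = 1.
Endpoint t = 7: the terms do not tend to 0, so the series diverges.
Endpoint t = 5: the terms do not tend to 0, so the series diverges.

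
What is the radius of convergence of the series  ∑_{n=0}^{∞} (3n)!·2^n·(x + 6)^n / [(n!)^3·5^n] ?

Ratio test: |a_{n+1}/a_n| = (3n+1)·(3n+2)·(3n+3)/(n+1)³ · 2/5 → 54/5 as n → ∞.
Thus R = 1/(54/5) = 5/54.

R = 5/54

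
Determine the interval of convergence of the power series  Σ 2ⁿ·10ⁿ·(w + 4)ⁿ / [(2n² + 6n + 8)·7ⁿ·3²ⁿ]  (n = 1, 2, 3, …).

[-143/20, -17/20]

Apply the ratio test: |a_{n+1}| / |a_n| = [(2n² + 6n + 8)/(2(n+1)² + 6(n+1) + 8)] · 2·10/(7·9), which tends to 20/63 as n → ∞.
Thus R = 1/(20/63) = 63/20.
When w = -17/20, the series is dominated by a constant times Σ 1/n², which converges (p = 2 > 1).
Endpoint w = -143/20: absolute convergence follows by limit comparison with Σ 1/n².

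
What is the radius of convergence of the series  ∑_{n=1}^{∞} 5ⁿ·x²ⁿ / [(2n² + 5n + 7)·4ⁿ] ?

R = 2√5/5

The ratio of consecutive coefficients is [(2n² + 5n + 7)/(2(n+1)² + 5(n+1) + 7)] · 5/4 → 5/4.
Writing y = x², the series in y has radius 4/5, so |x| < √(4/5) and R = 2√5/5.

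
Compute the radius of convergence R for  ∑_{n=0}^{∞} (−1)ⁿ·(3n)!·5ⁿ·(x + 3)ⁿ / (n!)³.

R = 1/135

Apply the ratio test: |a_{n+1}| / |a_n| = (3n+1)·(3n+2)·(3n+3)/(n+1)³ · 5, which tends to 135 as n → ∞.
Hence the series converges for |x + 3| < 1/(135) = 1/135, so the radius of convergence is 1/135.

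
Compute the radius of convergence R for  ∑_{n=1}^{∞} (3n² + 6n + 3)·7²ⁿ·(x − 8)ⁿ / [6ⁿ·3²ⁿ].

Apply the ratio test: |a_{n+1}| / |a_n| = [(3(n+1)² + 6(n+1) + 3)/(3n² + 6n + 3)] · 49/(6·9), which tends to 49/54 as n → ∞.
Thus R = 1/(49/54) = 54/49.

R = 54/49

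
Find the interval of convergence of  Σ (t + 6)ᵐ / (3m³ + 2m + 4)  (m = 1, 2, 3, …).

Apply the ratio test: |a_{m+1}| / |a_m| = (3m³ + 2m + 4)/(3(m+1)³ + 2(m+1) + 4), which tends to 1 as m → ∞.
So the series converges when |t + 6| < 1 and diverges when |t + 6| > 1; R = 1.
Endpoint t = -5: the terms are on the order of 1/m³, so the series converges absolutely by comparison with the p-series (p = 3 > 1).
When t = -7, absolute convergence follows by limit comparison with Σ 1/m³.

[-7, -5]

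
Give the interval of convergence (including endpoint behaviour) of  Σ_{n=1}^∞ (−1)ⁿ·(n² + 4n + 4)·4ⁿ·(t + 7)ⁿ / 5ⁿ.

The ratio of consecutive coefficients is [((n+1)² + 4(n+1) + 4)/(n² + 4n + 4)] · 4/5 → 4/5.
The series converges when 4/5 · |t + 7| < 1, giving R = 5/4.
At t = -23/4: the terms do not tend to 0, so the series diverges.
At t = -33/4: the terms do not tend to 0, so the series diverges.

(-33/4, -23/4)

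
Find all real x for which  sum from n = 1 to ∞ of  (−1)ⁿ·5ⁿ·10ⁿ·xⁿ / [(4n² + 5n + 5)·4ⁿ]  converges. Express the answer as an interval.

[-2/25, 2/25]

The ratio of consecutive coefficients is [(4n² + 5n + 5)/(4(n+1)² + 5(n+1) + 5)] · 5·10/4 → 25/2.
The series converges when 25/2 · |x| < 1, giving R = 2/25.
Check x = 2/25: absolute convergence follows by limit comparison with Σ 1/n².
At x = -2/25: absolute convergence follows by limit comparison with Σ 1/n².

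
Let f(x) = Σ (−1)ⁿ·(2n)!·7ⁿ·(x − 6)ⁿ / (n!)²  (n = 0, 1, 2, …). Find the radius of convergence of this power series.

The ratio of consecutive coefficients is (2n+1)·(2n+2)/(n+1)² · 7 → 28.
Hence the series converges for |x − 6| < 1/(28) = 1/28, so the radius of convergence is 1/28.

R = 1/28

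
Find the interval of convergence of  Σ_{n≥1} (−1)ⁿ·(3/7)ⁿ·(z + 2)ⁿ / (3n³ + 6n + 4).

[-13/3, 1/3]

Ratio test: |a_{n+1}/a_n| = [(3n³ + 6n + 4)/(3(n+1)³ + 6(n+1) + 4)] · 3/7 → 3/7 as n → ∞.
The series converges when 3/7 · |z + 2| < 1, giving R = 7/3.
Endpoint z = 1/3: absolute convergence follows by limit comparison with Σ 1/n³.
Check z = -13/3: the series is dominated by a constant times Σ 1/n³, which converges (p = 3 > 1).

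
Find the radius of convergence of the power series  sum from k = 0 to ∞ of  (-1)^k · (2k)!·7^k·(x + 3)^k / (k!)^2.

Apply the ratio test: |a_{k+1}| / |a_k| = (2k+1)·(2k+2)/(k+1)² · 7, which tends to 28 as k → ∞.
Hence the series converges for |x + 3| < 1/(28) = 1/28, so the radius of convergence is 1/28.

R = 1/28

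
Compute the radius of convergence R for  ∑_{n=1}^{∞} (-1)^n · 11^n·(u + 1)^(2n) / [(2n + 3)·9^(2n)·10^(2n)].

By the ratio test, |a_{n+1}/a_n| = [(2n + 3)/(2(n+1) + 3)] · 11/(81·100) → 11/8100.
Since the exponent of (u + 1) increases by 2 each term, convergence requires |u + 1|² < 8100/11, hence R = 90√11/11.

R = 90√11/11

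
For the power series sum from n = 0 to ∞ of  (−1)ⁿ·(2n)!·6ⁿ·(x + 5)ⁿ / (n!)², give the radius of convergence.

By the ratio test, |a_{n+1}/a_n| = (2n+1)·(2n+2)/(n+1)² · 6 → 24.
Hence the series converges for |x + 5| < 1/(24) = 1/24, so the radius of convergence is 1/24.

R = 1/24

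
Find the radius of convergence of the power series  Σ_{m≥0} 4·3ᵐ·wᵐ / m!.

By the ratio test, |a_{m+1}/a_m| = 4/4 · 3 · 1/(m+1) → 0.
The limit is 0, so the series converges for all w; R = ∞.

R = ∞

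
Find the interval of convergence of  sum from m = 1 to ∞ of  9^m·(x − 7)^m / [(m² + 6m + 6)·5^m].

Ratio test: |a_{m+1}/a_m| = [(m² + 6m + 6)/((m+1)² + 6(m+1) + 6)] · 9/5 → 9/5 as m → ∞.
Hence the series converges for |x − 7| < 1/(9/5) = 5/9, so the radius of convergence is 5/9.
Check x = 68/9: the series is dominated by a constant times Σ 1/m², which converges (p = 2 > 1).
Check x = 58/9: absolute convergence follows by limit comparison with Σ 1/m².

[58/9, 68/9]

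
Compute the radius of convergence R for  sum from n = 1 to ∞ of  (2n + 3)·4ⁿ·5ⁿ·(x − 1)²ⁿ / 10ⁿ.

R = √2/2

The ratio of consecutive coefficients is [(2(n+1) + 3)/(2n + 3)] · 4·5/10 → 2.
Writing y = (x − 1)², the series in y has radius 1/2, so |x − 1| < √(1/2) and R = √2/2.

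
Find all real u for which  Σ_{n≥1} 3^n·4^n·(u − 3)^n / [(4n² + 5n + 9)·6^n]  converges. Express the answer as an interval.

Apply the ratio test: |a_{n+1}| / |a_n| = [(4n² + 5n + 9)/(4(n+1)² + 5(n+1) + 9)] · 3·4/6, which tends to 2 as n → ∞.
Hence the series converges for |u − 3| < 1/(2) = 1/2, so the radius of convergence is 1/2.
When u = 7/2, absolute convergence follows by limit comparison with Σ 1/n².
At u = 5/2: absolute convergence follows by limit comparison with Σ 1/n².

[5/2, 7/2]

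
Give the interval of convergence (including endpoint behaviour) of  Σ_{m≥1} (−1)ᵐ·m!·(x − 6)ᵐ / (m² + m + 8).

{6}

Apply the ratio test: |a_{m+1}| / |a_m| = (m+1) · (m² + m + 8)/((m+1)² + (m+1) + 8), which tends to ∞ as m → ∞.
The ratio grows without bound, so the series diverges whenever (x − 6) ≠ 0; it converges only at x = 6. R = 0.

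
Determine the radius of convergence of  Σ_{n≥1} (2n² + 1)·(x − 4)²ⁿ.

R = 1

The ratio of consecutive coefficients is (2(n+1)² + 1)/(2n² + 1) → 1.
Writing y = (x − 4)², the series in y has radius 1, so |x − 4| < √(1) = 1 and R = 1.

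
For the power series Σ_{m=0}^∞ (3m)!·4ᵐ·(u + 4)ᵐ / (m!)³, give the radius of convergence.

Ratio test: |a_{m+1}/a_m| = (3m+1)·(3m+2)·(3m+3)/(m+1)³ · 4 → 108 as m → ∞.
Thus R = 1/(108) = 1/108.

R = 1/108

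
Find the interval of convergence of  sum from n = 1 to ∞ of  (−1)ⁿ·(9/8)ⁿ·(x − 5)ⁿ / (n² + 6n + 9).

Apply the ratio test: |a_{n+1}| / |a_n| = [(n² + 6n + 9)/((n+1)² + 6(n+1) + 9)] · 9/8, which tends to 9/8 as n → ∞.
Hence the series converges for |x − 5| < 1/(9/8) = 8/9, so the radius of convergence is 8/9.
Endpoint x = 53/9: the series is dominated by a constant times Σ 1/n², which converges (p = 2 > 1).
When x = 37/9, absolute convergence follows by limit comparison with Σ 1/n².

[37/9, 53/9]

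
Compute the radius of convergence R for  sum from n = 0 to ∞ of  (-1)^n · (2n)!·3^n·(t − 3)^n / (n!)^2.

Ratio test: |a_{n+1}/a_n| = (2n+1)·(2n+2)/(n+1)² · 3 → 12 as n → ∞.
Hence the series converges for |t − 3| < 1/(12) = 1/12, so the radius of convergence is 1/12.

R = 1/12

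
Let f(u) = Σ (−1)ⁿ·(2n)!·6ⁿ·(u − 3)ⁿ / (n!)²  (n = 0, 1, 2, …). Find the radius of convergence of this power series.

R = 1/24

By the ratio test, |a_{n+1}/a_n| = (2n+1)·(2n+2)/(n+1)² · 6 → 24.
The series converges when 24 · |u − 3| < 1, giving R = 1/24.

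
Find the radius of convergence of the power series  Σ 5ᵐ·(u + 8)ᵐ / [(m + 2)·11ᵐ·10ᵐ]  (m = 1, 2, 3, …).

R = 22

Apply the ratio test: |a_{m+1}| / |a_m| = [(m + 2)/((m+1) + 2)] · 5/(11·10), which tends to 1/22 as m → ∞.
The series converges when 1/22 · |u + 8| < 1, giving R = 22.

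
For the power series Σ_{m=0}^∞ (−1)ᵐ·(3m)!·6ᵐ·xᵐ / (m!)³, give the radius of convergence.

Ratio test: |a_{m+1}/a_m| = (3m+1)·(3m+2)·(3m+3)/(m+1)³ · 6 → 162 as m → ∞.
The series converges when 162 · |x| < 1, giving R = 1/162.

R = 1/162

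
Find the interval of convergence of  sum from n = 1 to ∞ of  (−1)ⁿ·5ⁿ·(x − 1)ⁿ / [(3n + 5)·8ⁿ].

(-3/5, 13/5]

The ratio of consecutive coefficients is [(3n + 5)/(3(n+1) + 5)] · 5/8 → 5/8.
Convergence for |x − 1| · 5/8 < 1, i.e. |x − 1| < 8/5. So R = 8/5.
Endpoint x = 13/5: an alternating series whose terms decrease to 0 in absolute value, so it converges by the Leibniz criterion.
When x = -3/5, comparison with the harmonic series Σ 1/n shows the series diverges.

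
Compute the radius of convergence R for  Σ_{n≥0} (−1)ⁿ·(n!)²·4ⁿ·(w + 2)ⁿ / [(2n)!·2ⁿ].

R = 2

Ratio test: |a_{n+1}/a_n| = (n+1)²/[(2n+1)·(2n+2)] · 4/2 → 1/2 as n → ∞.
Hence the series converges for |w + 2| < 1/(1/2) = 2, so the radius of convergence is 2.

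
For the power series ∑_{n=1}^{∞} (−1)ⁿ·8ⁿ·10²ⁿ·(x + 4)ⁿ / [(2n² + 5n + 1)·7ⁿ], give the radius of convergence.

Ratio test: |a_{n+1}/a_n| = [(2n² + 5n + 1)/(2(n+1)² + 5(n+1) + 1)] · 8·100/7 → 800/7 as n → ∞.
Hence the series converges for |x + 4| < 1/(800/7) = 7/800, so the radius of convergence is 7/800.

R = 7/800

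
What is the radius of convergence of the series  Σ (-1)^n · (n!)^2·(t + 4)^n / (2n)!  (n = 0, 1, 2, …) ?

By the ratio test, |a_{n+1}/a_n| = (n+1)²/[(2n+1)·(2n+2)] → 1/4.
The series converges when 1/4 · |t + 4| < 1, giving R = 4.

R = 4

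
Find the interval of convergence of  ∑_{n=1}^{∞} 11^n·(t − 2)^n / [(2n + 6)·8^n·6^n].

[-26/11, 70/11)

Apply the ratio test: |a_{n+1}| / |a_n| = [(2n + 6)/(2(n+1) + 6)] · 11/(8·6), which tends to 11/48 as n → ∞.
Convergence for |t − 2| · 11/48 < 1, i.e. |t − 2| < 48/11. So R = 48/11.
At t = 70/11: the terms behave like c/n; limit comparison with the harmonic series gives divergence.
When t = -26/11, an alternating series whose terms decrease to 0 in absolute value, so it converges by the Leibniz criterion.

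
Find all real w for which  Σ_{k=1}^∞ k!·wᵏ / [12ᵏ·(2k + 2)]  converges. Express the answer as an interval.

{0}

By the ratio test, |a_{k+1}/a_k| = (k+1) · 1/12 · (2k + 2)/(2(k+1) + 2) → ∞.
The terms grow without bound for any w ≠ 0, so R = 0 (convergence only at w = 0).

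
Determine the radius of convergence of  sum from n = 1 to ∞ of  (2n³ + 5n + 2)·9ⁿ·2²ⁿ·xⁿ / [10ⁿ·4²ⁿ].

R = 40/9

Ratio test: |a_{n+1}/a_n| = [(2(n+1)³ + 5(n+1) + 2)/(2n³ + 5n + 2)] · 9·4/(10·16) → 9/40 as n → ∞.
The series converges when 9/40 · |x| < 1, giving R = 40/9.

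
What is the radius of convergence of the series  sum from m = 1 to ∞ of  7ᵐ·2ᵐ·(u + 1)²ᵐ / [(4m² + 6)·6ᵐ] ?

R = √21/7

By the ratio test, |a_{m+1}/a_m| = [(4m² + 6)/(4(m+1)² + 6)] · 7·2/6 → 7/3.
Writing y = (u + 1)², the series in y has radius 3/7, so |u + 1| < √(3/7) and R = √21/7.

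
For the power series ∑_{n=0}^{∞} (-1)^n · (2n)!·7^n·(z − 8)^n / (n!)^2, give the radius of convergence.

R = 1/28

Ratio test: |a_{n+1}/a_n| = (2n+1)·(2n+2)/(n+1)² · 7 → 28 as n → ∞.
The series converges when 28 · |z − 8| < 1, giving R = 1/28.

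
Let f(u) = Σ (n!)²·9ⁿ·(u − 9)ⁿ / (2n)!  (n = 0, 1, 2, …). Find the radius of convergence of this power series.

Ratio test: |a_{n+1}/a_n| = (n+1)²/[(2n+1)·(2n+2)] · 9 → 9/4 as n → ∞.
Thus R = 1/(9/4) = 4/9.

R = 4/9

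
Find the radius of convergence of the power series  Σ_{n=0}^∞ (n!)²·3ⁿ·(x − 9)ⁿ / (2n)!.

Apply the ratio test: |a_{n+1}| / |a_n| = (n+1)²/[(2n+1)·(2n+2)] · 3, which tends to 3/4 as n → ∞.
Convergence for |x − 9| · 3/4 < 1, i.e. |x − 9| < 4/3. So R = 4/3.

R = 4/3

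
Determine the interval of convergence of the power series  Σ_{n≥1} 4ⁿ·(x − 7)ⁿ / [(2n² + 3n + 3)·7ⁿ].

Apply the ratio test: |a_{n+1}| / |a_n| = [(2n² + 3n + 3)/(2(n+1)² + 3(n+1) + 3)] · 4/7, which tends to 4/7 as n → ∞.
Thus R = 1/(4/7) = 7/4.
At x = 35/4: the terms are on the order of 1/n², so the series converges absolutely by comparison with the p-series (p = 2 > 1).
When x = 21/4, the terms are on the order of 1/n², so the series converges absolutely by comparison with the p-series (p = 2 > 1).

[21/4, 35/4]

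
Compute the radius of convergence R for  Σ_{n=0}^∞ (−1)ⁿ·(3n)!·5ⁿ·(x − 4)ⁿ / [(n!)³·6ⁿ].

The ratio of consecutive coefficients is (3n+1)·(3n+2)·(3n+3)/(n+1)³ · 5/6 → 45/2.
The series converges when 45/2 · |x − 4| < 1, giving R = 2/45.

R = 2/45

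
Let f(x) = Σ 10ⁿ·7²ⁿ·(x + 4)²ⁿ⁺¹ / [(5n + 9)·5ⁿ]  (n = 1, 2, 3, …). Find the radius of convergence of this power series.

R = √2/14

The ratio of consecutive coefficients is [(5n + 9)/(5(n+1) + 9)] · 10·49/5 → 98.
Writing y = (x + 4)², the series in y has radius 1/98, so |x + 4| < √(1/98) and R = √2/14.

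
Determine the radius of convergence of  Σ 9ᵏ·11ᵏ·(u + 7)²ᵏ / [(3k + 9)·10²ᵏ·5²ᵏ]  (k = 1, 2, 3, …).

R = 50√11/33

The ratio of consecutive coefficients is [(3k + 9)/(3(k+1) + 9)] · 9·11/(100·25) → 99/2500.
Since the exponent of (u + 7) increases by 2 each term, convergence requires |u + 7|² < 2500/99, hence R = 50√11/33.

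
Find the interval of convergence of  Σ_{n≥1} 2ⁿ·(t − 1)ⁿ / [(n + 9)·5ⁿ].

[-3/2, 7/2)

By the ratio test, |a_{n+1}/a_n| = [(n + 9)/((n+1) + 9)] · 2/5 → 2/5.
Thus R = 1/(2/5) = 5/2.
Endpoint t = 7/2: the terms behave like c/n; limit comparison with the harmonic series gives divergence.
When t = -3/2, the terms alternate in sign and decrease monotonically to 0 in absolute value (size ~ c/n), so the alternating series test gives convergence.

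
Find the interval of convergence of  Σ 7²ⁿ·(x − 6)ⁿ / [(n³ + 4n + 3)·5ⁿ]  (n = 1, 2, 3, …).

[289/49, 299/49]

Ratio test: |a_{n+1}/a_n| = [(n³ + 4n + 3)/((n+1)³ + 4(n+1) + 3)] · 49/5 → 49/5 as n → ∞.
Convergence for |x − 6| · 49/5 < 1, i.e. |x − 6| < 5/49. So R = 5/49.
Check x = 299/49: the series is dominated by a constant times Σ 1/n³, which converges (p = 3 > 1).
Endpoint x = 289/49: the series is dominated by a constant times Σ 1/n³, which converges (p = 3 > 1).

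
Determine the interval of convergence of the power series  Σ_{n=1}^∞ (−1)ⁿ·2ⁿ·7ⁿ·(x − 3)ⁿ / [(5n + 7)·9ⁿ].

(33/14, 51/14]

Ratio test: |a_{n+1}/a_n| = [(5n + 7)/(5(n+1) + 7)] · 2·7/9 → 14/9 as n → ∞.
Hence the series converges for |x − 3| < 1/(14/9) = 9/14, so the radius of convergence is 9/14.
Endpoint x = 51/14: an alternating series whose terms decrease to 0 in absolute value, so it converges by the Leibniz criterion.
Check x = 33/14: comparison with the harmonic series Σ 1/n shows the series diverges.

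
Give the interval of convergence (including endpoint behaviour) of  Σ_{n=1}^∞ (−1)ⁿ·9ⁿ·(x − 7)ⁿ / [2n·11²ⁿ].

(-58/9, 184/9]

The ratio of consecutive coefficients is [2n/2(n+1)] · 9/121 → 9/121.
Thus R = 1/(9/121) = 121/9.
At x = 184/9: an alternating series whose terms decrease to 0 in absolute value, so it converges by the Leibniz criterion.
When x = -58/9, the terms behave like c/n; limit comparison with the harmonic series gives divergence.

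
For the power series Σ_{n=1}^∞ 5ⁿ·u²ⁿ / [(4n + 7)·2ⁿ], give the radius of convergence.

The ratio of consecutive coefficients is [(4n + 7)/(4(n+1) + 7)] · 5/2 → 5/2.
Successive powers of u differ by 2, so the series converges when |u|² · 5/2 < 1, i.e. |u| < √(2/5). So R = √10/5.

R = √10/5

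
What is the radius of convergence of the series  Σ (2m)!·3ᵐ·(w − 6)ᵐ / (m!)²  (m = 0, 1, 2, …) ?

Ratio test: |a_{m+1}/a_m| = (2m+1)·(2m+2)/(m+1)² · 3 → 12 as m → ∞.
Thus R = 1/(12) = 1/12.

R = 1/12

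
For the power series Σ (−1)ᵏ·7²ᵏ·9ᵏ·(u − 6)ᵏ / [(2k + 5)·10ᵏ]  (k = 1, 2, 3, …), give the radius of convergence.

Ratio test: |a_{k+1}/a_k| = [(2k + 5)/(2(k+1) + 5)] · 49·9/10 → 441/10 as k → ∞.
Thus R = 1/(441/10) = 10/441.

R = 10/441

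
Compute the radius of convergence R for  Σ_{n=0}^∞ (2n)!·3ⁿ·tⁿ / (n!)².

R = 1/12

Apply the ratio test: |a_{n+1}| / |a_n| = (2n+1)·(2n+2)/(n+1)² · 3, which tends to 12 as n → ∞.
The series converges when 12 · |t| < 1, giving R = 1/12.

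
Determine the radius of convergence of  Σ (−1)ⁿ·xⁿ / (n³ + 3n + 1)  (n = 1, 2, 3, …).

By the ratio test, |a_{n+1}/a_n| = (n³ + 3n + 1)/((n+1)³ + 3(n+1) + 1) → 1.
So the series converges when |x| < 1 and diverges when |x| > 1; R = 1.

R = 1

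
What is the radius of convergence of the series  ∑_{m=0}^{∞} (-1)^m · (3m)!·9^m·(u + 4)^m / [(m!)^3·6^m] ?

R = 2/81

The ratio of consecutive coefficients is (3m+1)·(3m+2)·(3m+3)/(m+1)³ · 9/6 → 81/2.
Thus R = 1/(81/2) = 2/81.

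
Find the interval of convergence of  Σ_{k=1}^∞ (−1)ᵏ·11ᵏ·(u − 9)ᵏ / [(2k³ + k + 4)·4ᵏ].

By the ratio test, |a_{k+1}/a_k| = [(2k³ + k + 4)/(2(k+1)³ + (k+1) + 4)] · 11/4 → 11/4.
The series converges when 11/4 · |u − 9| < 1, giving R = 4/11.
At u = 103/11: the series is dominated by a constant times Σ 1/k³, which converges (p = 3 > 1).
When u = 95/11, the series is dominated by a constant times Σ 1/k³, which converges (p = 3 > 1).

[95/11, 103/11]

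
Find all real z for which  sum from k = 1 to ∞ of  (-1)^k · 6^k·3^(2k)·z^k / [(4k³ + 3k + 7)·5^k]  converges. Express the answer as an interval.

Ratio test: |a_{k+1}/a_k| = [(4k³ + 3k + 7)/(4(k+1)³ + 3(k+1) + 7)] · 6·9/5 → 54/5 as k → ∞.
Thus R = 1/(54/5) = 5/54.
When z = 5/54, the terms are on the order of 1/k³, so the series converges absolutely by comparison with the p-series (p = 3 > 1).
At z = -5/54: the series is dominated by a constant times Σ 1/k³, which converges (p = 3 > 1).

[-5/54, 5/54]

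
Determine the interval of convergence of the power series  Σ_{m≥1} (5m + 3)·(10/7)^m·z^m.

Ratio test: |a_{m+1}/a_m| = [(5(m+1) + 3)/(5m + 3)] · 10/7 → 10/7 as m → ∞.
Thus R = 1/(10/7) = 7/10.
At z = 7/10: the terms have absolute value of order m, which does not tend to 0, so the series diverges by the divergence test.
At z = -7/10: the terms have absolute value of order m, which does not tend to 0, so the series diverges by the divergence test.

(-7/10, 7/10)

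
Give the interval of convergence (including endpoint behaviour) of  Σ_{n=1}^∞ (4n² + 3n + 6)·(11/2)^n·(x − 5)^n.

(53/11, 57/11)

Ratio test: |a_{n+1}/a_n| = [(4(n+1)² + 3(n+1) + 6)/(4n² + 3n + 6)] · 11/2 → 11/2 as n → ∞.
The series converges when 11/2 · |x − 5| < 1, giving R = 2/11.
When x = 57/11, the n-th term does not approach 0; divergence by the term test.
Check x = 53/11: the terms have absolute value of order n², which does not tend to 0, so the series diverges by the divergence test.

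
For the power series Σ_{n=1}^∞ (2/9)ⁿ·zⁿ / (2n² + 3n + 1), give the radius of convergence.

The ratio of consecutive coefficients is [(2n² + 3n + 1)/(2(n+1)² + 3(n+1) + 1)] · 2/9 → 2/9.
Hence the series converges for |z| < 1/(2/9) = 9/2, so the radius of convergence is 9/2.

R = 9/2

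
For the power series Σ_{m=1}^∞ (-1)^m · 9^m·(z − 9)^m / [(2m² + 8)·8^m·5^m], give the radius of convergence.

Ratio test: |a_{m+1}/a_m| = [(2m² + 8)/(2(m+1)² + 8)] · 9/(8·5) → 9/40 as m → ∞.
Thus R = 1/(9/40) = 40/9.

R = 40/9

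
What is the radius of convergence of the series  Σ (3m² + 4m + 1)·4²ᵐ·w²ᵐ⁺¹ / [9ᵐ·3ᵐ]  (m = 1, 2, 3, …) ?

By the ratio test, |a_{m+1}/a_m| = [(3(m+1)² + 4(m+1) + 1)/(3m² + 4m + 1)] · 16/(9·3) → 16/27.
Successive powers of w differ by 2, so the series converges when |w|² · 16/27 < 1, i.e. |w| < √(27/16). So R = 3√3/4.

R = 3√3/4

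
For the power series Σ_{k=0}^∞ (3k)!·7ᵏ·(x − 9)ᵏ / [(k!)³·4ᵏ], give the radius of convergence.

R = 4/189

Ratio test: |a_{k+1}/a_k| = (3k+1)·(3k+2)·(3k+3)/(k+1)³ · 7/4 → 189/4 as k → ∞.
Thus R = 1/(189/4) = 4/189.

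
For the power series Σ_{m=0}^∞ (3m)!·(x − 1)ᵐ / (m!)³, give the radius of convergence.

R = 1/27

Ratio test: |a_{m+1}/a_m| = (3m+1)·(3m+2)·(3m+3)/(m+1)³ → 27 as m → ∞.
The series converges when 27 · |x − 1| < 1, giving R = 1/27.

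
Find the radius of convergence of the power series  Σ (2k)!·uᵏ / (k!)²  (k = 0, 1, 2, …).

R = 1/4

The ratio of consecutive coefficients is (2k+1)·(2k+2)/(k+1)² → 4.
Convergence for |u| · 4 < 1, i.e. |u| < 1/4. So R = 1/4.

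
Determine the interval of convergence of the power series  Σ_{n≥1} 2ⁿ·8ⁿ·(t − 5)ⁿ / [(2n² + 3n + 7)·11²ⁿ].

[-41/16, 201/16]

Ratio test: |a_{n+1}/a_n| = [(2n² + 3n + 7)/(2(n+1)² + 3(n+1) + 7)] · 2·8/121 → 16/121 as n → ∞.
The series converges when 16/121 · |t − 5| < 1, giving R = 121/16.
Endpoint t = 201/16: absolute convergence follows by limit comparison with Σ 1/n².
Check t = -41/16: the terms are on the order of 1/n², so the series converges absolutely by comparison with the p-series (p = 2 > 1).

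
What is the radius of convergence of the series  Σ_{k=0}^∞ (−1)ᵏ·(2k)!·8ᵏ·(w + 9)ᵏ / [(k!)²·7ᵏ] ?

R = 7/32

The ratio of consecutive coefficients is (2k+1)·(2k+2)/(k+1)² · 8/7 → 32/7.
Convergence for |w + 9| · 32/7 < 1, i.e. |w + 9| < 7/32. So R = 7/32.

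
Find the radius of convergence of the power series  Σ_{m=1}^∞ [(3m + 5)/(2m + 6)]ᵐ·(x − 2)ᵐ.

Root test: |a_m|^(1/m) = (3m + 5)/(2m + 6) → 3/2.
Hence the series converges for |x − 2| < 1/(3/2) = 2/3, so the radius of convergence is 2/3.

R = 2/3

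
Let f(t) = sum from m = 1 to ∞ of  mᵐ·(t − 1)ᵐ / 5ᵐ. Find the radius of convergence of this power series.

Root test: |a_m|^(1/m) = m/5 → ∞.
Since the m-th root of |a_m| is unbounded, the series converges only at t = 1; R = 0.

R = 0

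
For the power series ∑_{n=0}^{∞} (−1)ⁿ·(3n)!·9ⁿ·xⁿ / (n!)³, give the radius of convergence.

R = 1/243

The ratio of consecutive coefficients is (3n+1)·(3n+2)·(3n+3)/(n+1)³ · 9 → 243.
The series converges when 243 · |x| < 1, giving R = 1/243.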